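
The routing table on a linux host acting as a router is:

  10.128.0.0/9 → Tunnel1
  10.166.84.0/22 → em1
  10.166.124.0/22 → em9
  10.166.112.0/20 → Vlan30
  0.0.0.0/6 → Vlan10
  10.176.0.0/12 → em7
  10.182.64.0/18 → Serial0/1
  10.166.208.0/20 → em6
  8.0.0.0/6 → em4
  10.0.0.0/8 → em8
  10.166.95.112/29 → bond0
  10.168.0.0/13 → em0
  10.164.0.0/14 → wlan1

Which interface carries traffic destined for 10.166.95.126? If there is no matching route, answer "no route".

wlan1

Routes whose prefix contains 10.166.95.126:
  8.0.0.0/6 (8.0.0.0 - 11.255.255.255) -> em4
  10.0.0.0/8 (10.0.0.0 - 10.255.255.255) -> em8
  10.128.0.0/9 (10.128.0.0 - 10.255.255.255) -> Tunnel1
  10.164.0.0/14 (10.164.0.0 - 10.167.255.255) -> wlan1
More-specific entries that do NOT match:
  10.166.95.112/29 (10.166.95.112 - 10.166.95.119) does not contain 10.166.95.126
  10.166.84.0/22 (10.166.84.0 - 10.166.87.255) does not contain 10.166.95.126
  10.166.124.0/22 (10.166.124.0 - 10.166.127.255) does not contain 10.166.95.126
  10.166.112.0/20 (10.166.112.0 - 10.166.127.255) does not contain 10.166.95.126
  10.166.208.0/20 (10.166.208.0 - 10.166.223.255) does not contain 10.166.95.126
  10.182.64.0/18 (10.182.64.0 - 10.182.127.255) does not contain 10.166.95.126
Longest matching prefix is /14 -> interface wlan1.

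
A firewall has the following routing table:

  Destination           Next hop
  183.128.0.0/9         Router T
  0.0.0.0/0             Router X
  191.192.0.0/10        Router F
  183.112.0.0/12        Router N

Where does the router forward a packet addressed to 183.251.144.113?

Router T

Routes whose prefix contains 183.251.144.113:
  0.0.0.0/0 (default, matches everything) -> Router X
  183.128.0.0/9 (183.128.0.0 - 183.255.255.255) -> Router T
More-specific entries that do NOT match:
  183.112.0.0/12 (183.112.0.0 - 183.127.255.255) does not contain 183.251.144.113
  191.192.0.0/10 (191.192.0.0 - 191.255.255.255) does not contain 183.251.144.113
Longest matching prefix is /9 -> next hop Router T.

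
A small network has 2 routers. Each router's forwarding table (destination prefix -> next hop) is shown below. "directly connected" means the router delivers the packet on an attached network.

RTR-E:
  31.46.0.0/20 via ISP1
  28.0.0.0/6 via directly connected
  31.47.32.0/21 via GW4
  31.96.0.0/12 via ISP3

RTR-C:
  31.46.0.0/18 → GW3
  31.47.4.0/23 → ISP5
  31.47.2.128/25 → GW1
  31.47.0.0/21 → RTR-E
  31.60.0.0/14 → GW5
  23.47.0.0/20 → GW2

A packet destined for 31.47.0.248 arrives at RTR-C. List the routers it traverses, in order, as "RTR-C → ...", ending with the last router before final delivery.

At RTR-C: longest match for 31.47.0.248 is 31.47.0.0/21 -> RTR-E
At RTR-E: longest match for 31.47.0.248 is 28.0.0.0/6 -> directly connected

RTR-C → RTR-E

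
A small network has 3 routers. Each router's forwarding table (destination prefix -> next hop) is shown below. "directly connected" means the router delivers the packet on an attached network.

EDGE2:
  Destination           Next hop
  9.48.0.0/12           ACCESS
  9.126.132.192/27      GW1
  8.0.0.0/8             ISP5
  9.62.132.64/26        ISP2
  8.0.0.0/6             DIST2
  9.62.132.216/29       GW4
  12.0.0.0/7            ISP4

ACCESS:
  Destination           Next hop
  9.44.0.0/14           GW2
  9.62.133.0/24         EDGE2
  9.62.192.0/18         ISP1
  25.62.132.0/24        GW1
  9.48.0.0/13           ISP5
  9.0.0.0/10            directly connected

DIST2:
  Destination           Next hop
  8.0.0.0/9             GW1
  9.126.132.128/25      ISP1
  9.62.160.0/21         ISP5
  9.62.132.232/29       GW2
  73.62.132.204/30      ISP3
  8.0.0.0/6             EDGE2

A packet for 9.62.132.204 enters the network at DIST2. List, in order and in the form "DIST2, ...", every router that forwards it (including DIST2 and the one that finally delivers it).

At DIST2: longest match for 9.62.132.204 is 8.0.0.0/6 -> EDGE2
At EDGE2: longest match for 9.62.132.204 is 9.48.0.0/12 -> ACCESS
At ACCESS: longest match for 9.62.132.204 is 9.0.0.0/10 -> directly connected

DIST2, EDGE2, ACCESS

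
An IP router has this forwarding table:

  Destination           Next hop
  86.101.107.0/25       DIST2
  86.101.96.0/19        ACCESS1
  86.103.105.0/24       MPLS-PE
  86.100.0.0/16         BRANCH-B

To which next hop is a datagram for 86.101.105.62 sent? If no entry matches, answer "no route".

Routes whose prefix contains 86.101.105.62:
  86.101.96.0/19 (86.101.96.0 - 86.101.127.255) -> ACCESS1
More-specific entries that do NOT match:
  86.101.107.0/25 (86.101.107.0 - 86.101.107.127) does not contain 86.101.105.62
  86.103.105.0/24 (86.103.105.0 - 86.103.105.255) does not contain 86.101.105.62
Longest matching prefix is /19 -> next hop ACCESS1.

ACCESS1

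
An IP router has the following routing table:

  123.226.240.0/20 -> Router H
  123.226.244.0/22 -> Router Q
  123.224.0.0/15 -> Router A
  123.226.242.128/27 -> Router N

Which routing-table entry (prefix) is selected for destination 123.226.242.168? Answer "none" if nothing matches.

Entries matching 123.226.242.168:
  123.226.240.0/20 (123.226.240.0 - 123.226.255.255)
Most specific is 123.226.240.0/20.

123.226.240.0/20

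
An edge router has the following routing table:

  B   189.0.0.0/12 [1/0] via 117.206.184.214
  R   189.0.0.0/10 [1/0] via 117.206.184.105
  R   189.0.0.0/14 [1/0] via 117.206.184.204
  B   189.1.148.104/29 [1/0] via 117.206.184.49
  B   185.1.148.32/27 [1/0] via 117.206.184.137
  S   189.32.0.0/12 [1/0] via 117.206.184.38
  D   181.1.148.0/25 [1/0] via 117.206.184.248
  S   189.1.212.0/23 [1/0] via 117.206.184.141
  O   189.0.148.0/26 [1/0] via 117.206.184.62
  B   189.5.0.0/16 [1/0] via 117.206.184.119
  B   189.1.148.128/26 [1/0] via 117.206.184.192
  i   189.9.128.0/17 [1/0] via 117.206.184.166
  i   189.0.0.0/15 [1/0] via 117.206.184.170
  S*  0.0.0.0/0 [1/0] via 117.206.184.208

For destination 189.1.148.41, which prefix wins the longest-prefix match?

Entries matching 189.1.148.41:
  0.0.0.0/0 (default, matches everything)
  189.0.0.0/10 (189.0.0.0 - 189.63.255.255)
  189.0.0.0/12 (189.0.0.0 - 189.15.255.255)
  189.0.0.0/14 (189.0.0.0 - 189.3.255.255)
  189.0.0.0/15 (189.0.0.0 - 189.1.255.255)
Most specific is 189.0.0.0/15.

189.0.0.0/15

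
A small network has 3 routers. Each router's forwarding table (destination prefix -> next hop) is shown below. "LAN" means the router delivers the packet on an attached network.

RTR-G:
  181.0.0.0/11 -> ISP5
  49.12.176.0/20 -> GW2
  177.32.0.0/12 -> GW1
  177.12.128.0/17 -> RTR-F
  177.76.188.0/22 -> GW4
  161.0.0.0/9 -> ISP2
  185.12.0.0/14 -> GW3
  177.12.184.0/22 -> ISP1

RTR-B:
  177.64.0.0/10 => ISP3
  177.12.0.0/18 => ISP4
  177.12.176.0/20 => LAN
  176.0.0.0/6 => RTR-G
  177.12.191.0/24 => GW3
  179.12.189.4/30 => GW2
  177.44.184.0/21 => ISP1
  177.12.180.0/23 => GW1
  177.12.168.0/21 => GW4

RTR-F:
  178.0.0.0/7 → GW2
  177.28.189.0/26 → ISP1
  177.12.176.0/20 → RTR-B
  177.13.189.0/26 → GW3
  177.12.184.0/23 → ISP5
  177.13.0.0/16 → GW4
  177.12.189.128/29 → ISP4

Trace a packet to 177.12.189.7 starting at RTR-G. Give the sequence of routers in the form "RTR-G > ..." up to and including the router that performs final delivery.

RTR-G > RTR-F > RTR-B

At RTR-G: longest match for 177.12.189.7 is 177.12.128.0/17 -> RTR-F
At RTR-F: longest match for 177.12.189.7 is 177.12.176.0/20 -> RTR-B
At RTR-B: longest match for 177.12.189.7 is 177.12.176.0/20 -> LAN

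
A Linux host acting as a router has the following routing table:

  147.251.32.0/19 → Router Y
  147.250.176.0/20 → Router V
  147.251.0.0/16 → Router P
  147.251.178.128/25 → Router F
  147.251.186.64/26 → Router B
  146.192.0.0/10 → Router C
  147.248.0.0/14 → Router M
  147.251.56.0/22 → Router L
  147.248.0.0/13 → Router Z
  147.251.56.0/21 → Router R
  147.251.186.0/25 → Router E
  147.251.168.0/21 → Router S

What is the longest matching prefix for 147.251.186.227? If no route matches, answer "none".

Entries matching 147.251.186.227:
  147.248.0.0/13 (147.248.0.0 - 147.255.255.255)
  147.248.0.0/14 (147.248.0.0 - 147.251.255.255)
  147.251.0.0/16 (147.251.0.0 - 147.251.255.255)
Most specific is 147.251.0.0/16.

147.251.0.0/16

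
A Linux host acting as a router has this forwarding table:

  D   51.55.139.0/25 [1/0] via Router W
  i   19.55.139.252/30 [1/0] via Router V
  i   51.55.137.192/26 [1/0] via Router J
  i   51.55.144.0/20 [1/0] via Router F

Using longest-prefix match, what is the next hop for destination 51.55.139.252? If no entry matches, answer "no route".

no route

No entry's prefix contains 51.55.139.252; there is no default route.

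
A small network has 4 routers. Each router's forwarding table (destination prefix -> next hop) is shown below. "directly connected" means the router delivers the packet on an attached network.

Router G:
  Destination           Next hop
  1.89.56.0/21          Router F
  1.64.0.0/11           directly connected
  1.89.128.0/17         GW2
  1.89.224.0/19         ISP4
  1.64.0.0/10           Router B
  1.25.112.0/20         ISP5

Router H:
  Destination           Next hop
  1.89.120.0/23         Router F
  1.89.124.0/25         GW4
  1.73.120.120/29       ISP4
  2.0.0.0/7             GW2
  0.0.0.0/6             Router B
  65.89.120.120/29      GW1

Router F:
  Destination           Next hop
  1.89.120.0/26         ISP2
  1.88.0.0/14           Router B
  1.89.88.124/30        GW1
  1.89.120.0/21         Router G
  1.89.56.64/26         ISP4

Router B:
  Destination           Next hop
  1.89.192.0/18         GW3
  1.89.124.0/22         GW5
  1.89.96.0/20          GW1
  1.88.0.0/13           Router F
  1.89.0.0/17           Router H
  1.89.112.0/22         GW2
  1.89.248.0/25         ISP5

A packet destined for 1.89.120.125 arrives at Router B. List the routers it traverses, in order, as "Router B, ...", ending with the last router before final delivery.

Router B, Router H, Router F, Router G

At Router B: longest match for 1.89.120.125 is 1.89.0.0/17 -> Router H
At Router H: longest match for 1.89.120.125 is 1.89.120.0/23 -> Router F
At Router F: longest match for 1.89.120.125 is 1.89.120.0/21 -> Router G
At Router G: longest match for 1.89.120.125 is 1.64.0.0/11 -> directly connected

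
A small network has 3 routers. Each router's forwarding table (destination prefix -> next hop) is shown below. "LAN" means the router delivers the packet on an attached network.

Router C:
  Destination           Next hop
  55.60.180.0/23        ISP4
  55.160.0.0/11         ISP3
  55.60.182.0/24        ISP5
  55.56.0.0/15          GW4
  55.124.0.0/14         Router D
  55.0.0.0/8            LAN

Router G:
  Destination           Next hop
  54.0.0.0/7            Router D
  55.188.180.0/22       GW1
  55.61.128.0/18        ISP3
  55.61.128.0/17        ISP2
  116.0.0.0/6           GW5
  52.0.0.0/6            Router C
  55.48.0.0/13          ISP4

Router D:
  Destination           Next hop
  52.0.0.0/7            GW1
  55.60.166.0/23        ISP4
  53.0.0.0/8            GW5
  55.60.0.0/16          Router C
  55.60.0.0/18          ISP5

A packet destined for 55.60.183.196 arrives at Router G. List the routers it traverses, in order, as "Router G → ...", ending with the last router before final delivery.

Router G → Router D → Router C

At Router G: longest match for 55.60.183.196 is 54.0.0.0/7 -> Router D
At Router D: longest match for 55.60.183.196 is 55.60.0.0/16 -> Router C
At Router C: longest match for 55.60.183.196 is 55.0.0.0/8 -> LAN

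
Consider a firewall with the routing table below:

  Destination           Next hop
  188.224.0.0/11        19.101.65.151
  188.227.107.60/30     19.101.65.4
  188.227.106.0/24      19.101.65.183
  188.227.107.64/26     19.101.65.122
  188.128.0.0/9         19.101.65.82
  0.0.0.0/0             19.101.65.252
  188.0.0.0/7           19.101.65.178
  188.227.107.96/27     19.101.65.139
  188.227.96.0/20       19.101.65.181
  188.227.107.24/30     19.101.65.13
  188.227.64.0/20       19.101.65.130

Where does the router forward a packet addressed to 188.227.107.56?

19.101.65.181

Routes whose prefix contains 188.227.107.56:
  0.0.0.0/0 (default, matches everything) -> 19.101.65.252
  188.0.0.0/7 (188.0.0.0 - 189.255.255.255) -> 19.101.65.178
  188.128.0.0/9 (188.128.0.0 - 188.255.255.255) -> 19.101.65.82
  188.224.0.0/11 (188.224.0.0 - 188.255.255.255) -> 19.101.65.151
  188.227.96.0/20 (188.227.96.0 - 188.227.111.255) -> 19.101.65.181
More-specific entries that do NOT match:
  188.227.107.60/30 (188.227.107.60 - 188.227.107.63) does not contain 188.227.107.56
  188.227.107.24/30 (188.227.107.24 - 188.227.107.27) does not contain 188.227.107.56
  188.227.107.96/27 (188.227.107.96 - 188.227.107.127) does not contain 188.227.107.56
  188.227.107.64/26 (188.227.107.64 - 188.227.107.127) does not contain 188.227.107.56
  188.227.106.0/24 (188.227.106.0 - 188.227.106.255) does not contain 188.227.107.56
Longest matching prefix is /20 -> next hop 19.101.65.181.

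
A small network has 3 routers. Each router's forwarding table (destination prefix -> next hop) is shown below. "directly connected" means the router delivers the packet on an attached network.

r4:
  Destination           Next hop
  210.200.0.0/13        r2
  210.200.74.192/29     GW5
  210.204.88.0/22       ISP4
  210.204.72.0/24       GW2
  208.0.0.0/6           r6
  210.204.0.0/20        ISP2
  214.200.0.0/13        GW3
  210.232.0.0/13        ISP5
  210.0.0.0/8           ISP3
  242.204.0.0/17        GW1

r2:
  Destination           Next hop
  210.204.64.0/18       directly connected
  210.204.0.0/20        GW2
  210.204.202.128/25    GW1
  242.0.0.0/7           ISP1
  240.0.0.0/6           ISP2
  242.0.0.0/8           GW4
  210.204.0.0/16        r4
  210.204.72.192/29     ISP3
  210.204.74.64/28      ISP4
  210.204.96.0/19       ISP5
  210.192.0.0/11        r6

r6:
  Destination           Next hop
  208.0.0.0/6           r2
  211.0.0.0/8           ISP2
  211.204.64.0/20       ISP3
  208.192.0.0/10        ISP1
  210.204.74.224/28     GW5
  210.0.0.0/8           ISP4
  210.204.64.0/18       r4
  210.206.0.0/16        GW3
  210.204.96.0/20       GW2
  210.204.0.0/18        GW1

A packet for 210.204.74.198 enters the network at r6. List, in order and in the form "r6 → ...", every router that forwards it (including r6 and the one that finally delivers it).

At r6: longest match for 210.204.74.198 is 210.204.64.0/18 -> r4
At r4: longest match for 210.204.74.198 is 210.200.0.0/13 -> r2
At r2: longest match for 210.204.74.198 is 210.204.64.0/18 -> directly connected

r6 → r4 → r2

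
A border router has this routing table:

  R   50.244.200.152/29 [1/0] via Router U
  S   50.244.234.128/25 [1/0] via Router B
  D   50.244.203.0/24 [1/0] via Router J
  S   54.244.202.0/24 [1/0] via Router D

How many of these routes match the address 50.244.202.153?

0

No listed prefix contains 50.244.202.153.
Total matching entries: 0.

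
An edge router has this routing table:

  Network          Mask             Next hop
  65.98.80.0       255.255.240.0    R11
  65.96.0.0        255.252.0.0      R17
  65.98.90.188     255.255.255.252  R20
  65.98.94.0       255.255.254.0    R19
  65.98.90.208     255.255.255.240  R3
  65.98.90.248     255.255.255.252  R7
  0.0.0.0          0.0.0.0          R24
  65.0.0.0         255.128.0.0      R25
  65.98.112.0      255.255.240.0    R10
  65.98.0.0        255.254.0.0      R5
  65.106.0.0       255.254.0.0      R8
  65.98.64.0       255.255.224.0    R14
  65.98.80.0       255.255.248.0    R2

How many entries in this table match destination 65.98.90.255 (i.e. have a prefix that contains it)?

6

Prefixes containing 65.98.90.255:
  0.0.0.0/0 (default, matches everything)
  65.0.0.0/9 (65.0.0.0 - 65.127.255.255)
  65.96.0.0/14 (65.96.0.0 - 65.99.255.255)
  65.98.0.0/15 (65.98.0.0 - 65.99.255.255)
  65.98.64.0/19 (65.98.64.0 - 65.98.95.255)
  65.98.80.0/20 (65.98.80.0 - 65.98.95.255)
Total matching entries: 6.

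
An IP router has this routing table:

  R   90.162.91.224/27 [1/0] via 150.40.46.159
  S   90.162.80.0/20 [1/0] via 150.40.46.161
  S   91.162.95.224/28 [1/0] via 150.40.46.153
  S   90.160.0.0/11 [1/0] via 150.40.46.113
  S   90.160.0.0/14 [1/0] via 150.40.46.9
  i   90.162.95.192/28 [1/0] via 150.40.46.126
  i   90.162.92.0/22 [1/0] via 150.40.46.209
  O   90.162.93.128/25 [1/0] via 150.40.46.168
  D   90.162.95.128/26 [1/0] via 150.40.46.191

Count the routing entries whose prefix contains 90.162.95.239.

4

Prefixes containing 90.162.95.239:
  90.160.0.0/11 (90.160.0.0 - 90.191.255.255)
  90.160.0.0/14 (90.160.0.0 - 90.163.255.255)
  90.162.80.0/20 (90.162.80.0 - 90.162.95.255)
  90.162.92.0/22 (90.162.92.0 - 90.162.95.255)
Total matching entries: 4.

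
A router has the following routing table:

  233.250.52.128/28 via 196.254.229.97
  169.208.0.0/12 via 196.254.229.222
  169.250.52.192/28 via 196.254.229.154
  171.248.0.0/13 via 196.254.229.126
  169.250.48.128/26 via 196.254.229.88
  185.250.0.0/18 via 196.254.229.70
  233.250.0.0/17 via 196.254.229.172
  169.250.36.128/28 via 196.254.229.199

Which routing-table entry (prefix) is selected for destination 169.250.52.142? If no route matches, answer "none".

169.250.52.142 is outside every listed prefix and there is no default route.

none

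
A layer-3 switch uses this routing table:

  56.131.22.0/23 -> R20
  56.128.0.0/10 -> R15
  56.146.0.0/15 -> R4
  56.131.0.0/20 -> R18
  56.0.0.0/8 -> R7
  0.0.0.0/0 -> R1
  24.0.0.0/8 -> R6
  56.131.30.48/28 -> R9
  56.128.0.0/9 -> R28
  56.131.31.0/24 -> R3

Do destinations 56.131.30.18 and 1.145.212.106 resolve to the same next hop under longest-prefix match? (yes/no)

56.131.30.18: longest match 56.128.0.0/10 -> R15
1.145.212.106: longest match 0.0.0.0/0 -> R1

no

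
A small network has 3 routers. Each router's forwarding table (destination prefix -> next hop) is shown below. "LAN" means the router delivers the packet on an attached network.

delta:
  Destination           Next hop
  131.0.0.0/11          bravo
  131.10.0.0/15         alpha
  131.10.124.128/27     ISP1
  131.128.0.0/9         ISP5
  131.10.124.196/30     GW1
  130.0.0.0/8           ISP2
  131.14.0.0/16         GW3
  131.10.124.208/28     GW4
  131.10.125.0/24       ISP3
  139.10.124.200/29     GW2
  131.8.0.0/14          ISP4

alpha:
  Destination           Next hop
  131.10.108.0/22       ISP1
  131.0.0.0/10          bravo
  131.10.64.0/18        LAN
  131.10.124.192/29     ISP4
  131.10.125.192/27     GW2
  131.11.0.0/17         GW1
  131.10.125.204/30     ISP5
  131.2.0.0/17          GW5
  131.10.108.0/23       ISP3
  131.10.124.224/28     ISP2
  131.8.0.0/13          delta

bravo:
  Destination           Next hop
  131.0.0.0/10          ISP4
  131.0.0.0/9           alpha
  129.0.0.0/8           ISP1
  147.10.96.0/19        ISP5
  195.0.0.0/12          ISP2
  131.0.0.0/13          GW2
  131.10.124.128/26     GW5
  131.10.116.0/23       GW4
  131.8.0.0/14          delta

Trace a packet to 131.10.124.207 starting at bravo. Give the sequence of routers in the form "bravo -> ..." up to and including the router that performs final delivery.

At bravo: longest match for 131.10.124.207 is 131.8.0.0/14 -> delta
At delta: longest match for 131.10.124.207 is 131.10.0.0/15 -> alpha
At alpha: longest match for 131.10.124.207 is 131.10.64.0/18 -> LAN

bravo -> delta -> alpha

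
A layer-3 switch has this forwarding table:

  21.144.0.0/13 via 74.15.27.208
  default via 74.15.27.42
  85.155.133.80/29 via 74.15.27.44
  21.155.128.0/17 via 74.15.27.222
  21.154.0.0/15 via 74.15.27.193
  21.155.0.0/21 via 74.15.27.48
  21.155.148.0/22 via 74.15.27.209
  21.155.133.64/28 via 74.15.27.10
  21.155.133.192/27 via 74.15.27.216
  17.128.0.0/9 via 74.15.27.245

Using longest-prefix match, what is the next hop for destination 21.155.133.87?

74.15.27.222

Routes whose prefix contains 21.155.133.87:
  0.0.0.0/0 (default, matches everything) -> 74.15.27.42
  21.154.0.0/15 (21.154.0.0 - 21.155.255.255) -> 74.15.27.193
  21.155.128.0/17 (21.155.128.0 - 21.155.255.255) -> 74.15.27.222
More-specific entries that do NOT match:
  85.155.133.80/29 (85.155.133.80 - 85.155.133.87) does not contain 21.155.133.87
  21.155.133.64/28 (21.155.133.64 - 21.155.133.79) does not contain 21.155.133.87
  21.155.133.192/27 (21.155.133.192 - 21.155.133.223) does not contain 21.155.133.87
  21.155.148.0/22 (21.155.148.0 - 21.155.151.255) does not contain 21.155.133.87
  21.155.0.0/21 (21.155.0.0 - 21.155.7.255) does not contain 21.155.133.87
Longest matching prefix is /17 -> next hop 74.15.27.222.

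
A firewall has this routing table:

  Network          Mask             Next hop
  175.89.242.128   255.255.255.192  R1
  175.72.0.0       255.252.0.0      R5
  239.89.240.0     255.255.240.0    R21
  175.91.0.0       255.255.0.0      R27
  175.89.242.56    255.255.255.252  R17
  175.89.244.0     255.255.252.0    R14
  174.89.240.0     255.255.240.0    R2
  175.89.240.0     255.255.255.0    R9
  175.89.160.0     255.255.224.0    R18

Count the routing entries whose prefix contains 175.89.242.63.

No listed prefix contains 175.89.242.63.
Total matching entries: 0.

0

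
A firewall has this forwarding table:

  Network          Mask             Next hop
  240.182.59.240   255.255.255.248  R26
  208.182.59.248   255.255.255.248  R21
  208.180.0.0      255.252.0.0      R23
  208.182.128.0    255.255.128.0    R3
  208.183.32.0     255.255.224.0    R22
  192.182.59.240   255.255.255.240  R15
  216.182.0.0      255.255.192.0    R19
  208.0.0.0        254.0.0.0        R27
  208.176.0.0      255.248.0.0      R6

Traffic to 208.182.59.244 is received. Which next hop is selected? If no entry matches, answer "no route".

Routes whose prefix contains 208.182.59.244:
  208.0.0.0/7 (208.0.0.0 - 209.255.255.255) -> R27
  208.176.0.0/13 (208.176.0.0 - 208.183.255.255) -> R6
  208.180.0.0/14 (208.180.0.0 - 208.183.255.255) -> R23
More-specific entries that do NOT match:
  240.182.59.240/29 (240.182.59.240 - 240.182.59.247) does not contain 208.182.59.244
  208.182.59.248/29 (208.182.59.248 - 208.182.59.255) does not contain 208.182.59.244
  192.182.59.240/28 (192.182.59.240 - 192.182.59.255) does not contain 208.182.59.244
  208.183.32.0/19 (208.183.32.0 - 208.183.63.255) does not contain 208.182.59.244
  216.182.0.0/18 (216.182.0.0 - 216.182.63.255) does not contain 208.182.59.244
  208.182.128.0/17 (208.182.128.0 - 208.182.255.255) does not contain 208.182.59.244
Longest matching prefix is /14 -> next hop R23.

R23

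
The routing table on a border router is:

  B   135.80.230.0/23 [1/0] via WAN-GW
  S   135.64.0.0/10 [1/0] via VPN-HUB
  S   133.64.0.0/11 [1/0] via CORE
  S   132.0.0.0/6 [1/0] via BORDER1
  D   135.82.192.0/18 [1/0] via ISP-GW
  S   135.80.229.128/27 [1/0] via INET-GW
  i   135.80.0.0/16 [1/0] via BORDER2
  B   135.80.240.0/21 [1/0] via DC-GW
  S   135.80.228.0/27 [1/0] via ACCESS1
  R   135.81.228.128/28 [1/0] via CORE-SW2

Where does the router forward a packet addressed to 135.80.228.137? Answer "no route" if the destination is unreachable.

Routes whose prefix contains 135.80.228.137:
  132.0.0.0/6 (132.0.0.0 - 135.255.255.255) -> BORDER1
  135.64.0.0/10 (135.64.0.0 - 135.127.255.255) -> VPN-HUB
  135.80.0.0/16 (135.80.0.0 - 135.80.255.255) -> BORDER2
More-specific entries that do NOT match:
  135.81.228.128/28 (135.81.228.128 - 135.81.228.143) does not contain 135.80.228.137
  135.80.229.128/27 (135.80.229.128 - 135.80.229.159) does not contain 135.80.228.137
  135.80.228.0/27 (135.80.228.0 - 135.80.228.31) does not contain 135.80.228.137
  135.80.230.0/23 (135.80.230.0 - 135.80.231.255) does not contain 135.80.228.137
  135.80.240.0/21 (135.80.240.0 - 135.80.247.255) does not contain 135.80.228.137
  135.82.192.0/18 (135.82.192.0 - 135.82.255.255) does not contain 135.80.228.137
Longest matching prefix is /16 -> next hop BORDER2.

BORDER2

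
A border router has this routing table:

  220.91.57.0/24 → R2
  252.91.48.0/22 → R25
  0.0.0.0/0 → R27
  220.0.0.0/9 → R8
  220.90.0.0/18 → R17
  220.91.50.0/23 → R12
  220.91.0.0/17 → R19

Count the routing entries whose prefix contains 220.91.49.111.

3

Prefixes containing 220.91.49.111:
  0.0.0.0/0 (default, matches everything)
  220.0.0.0/9 (220.0.0.0 - 220.127.255.255)
  220.91.0.0/17 (220.91.0.0 - 220.91.127.255)
Total matching entries: 3.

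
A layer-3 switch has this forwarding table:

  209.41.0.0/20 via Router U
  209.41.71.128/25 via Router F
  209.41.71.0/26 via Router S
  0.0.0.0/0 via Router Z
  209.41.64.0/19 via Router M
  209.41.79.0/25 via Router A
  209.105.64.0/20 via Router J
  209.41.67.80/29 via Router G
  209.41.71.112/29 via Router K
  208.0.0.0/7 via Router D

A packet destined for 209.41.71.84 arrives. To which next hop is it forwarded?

Routes whose prefix contains 209.41.71.84:
  0.0.0.0/0 (default, matches everything) -> Router Z
  208.0.0.0/7 (208.0.0.0 - 209.255.255.255) -> Router D
  209.41.64.0/19 (209.41.64.0 - 209.41.95.255) -> Router M
More-specific entries that do NOT match:
  209.41.67.80/29 (209.41.67.80 - 209.41.67.87) does not contain 209.41.71.84
  209.41.71.112/29 (209.41.71.112 - 209.41.71.119) does not contain 209.41.71.84
  209.41.71.0/26 (209.41.71.0 - 209.41.71.63) does not contain 209.41.71.84
  209.41.71.128/25 (209.41.71.128 - 209.41.71.255) does not contain 209.41.71.84
  209.41.79.0/25 (209.41.79.0 - 209.41.79.127) does not contain 209.41.71.84
  209.41.0.0/20 (209.41.0.0 - 209.41.15.255) does not contain 209.41.71.84
  209.105.64.0/20 (209.105.64.0 - 209.105.79.255) does not contain 209.41.71.84
Longest matching prefix is /19 -> next hop Router M.

Router M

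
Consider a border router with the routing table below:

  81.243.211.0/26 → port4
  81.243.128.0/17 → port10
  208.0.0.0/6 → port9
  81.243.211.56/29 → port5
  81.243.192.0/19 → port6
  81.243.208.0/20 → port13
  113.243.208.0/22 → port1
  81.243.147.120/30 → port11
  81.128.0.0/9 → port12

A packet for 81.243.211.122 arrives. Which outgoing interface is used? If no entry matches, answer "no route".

Routes whose prefix contains 81.243.211.122:
  81.128.0.0/9 (81.128.0.0 - 81.255.255.255) -> port12
  81.243.128.0/17 (81.243.128.0 - 81.243.255.255) -> port10
  81.243.192.0/19 (81.243.192.0 - 81.243.223.255) -> port6
  81.243.208.0/20 (81.243.208.0 - 81.243.223.255) -> port13
More-specific entries that do NOT match:
  81.243.147.120/30 (81.243.147.120 - 81.243.147.123) does not contain 81.243.211.122
  81.243.211.56/29 (81.243.211.56 - 81.243.211.63) does not contain 81.243.211.122
  81.243.211.0/26 (81.243.211.0 - 81.243.211.63) does not contain 81.243.211.122
  113.243.208.0/22 (113.243.208.0 - 113.243.211.255) does not contain 81.243.211.122
Longest matching prefix is /20 -> interface port13.

port13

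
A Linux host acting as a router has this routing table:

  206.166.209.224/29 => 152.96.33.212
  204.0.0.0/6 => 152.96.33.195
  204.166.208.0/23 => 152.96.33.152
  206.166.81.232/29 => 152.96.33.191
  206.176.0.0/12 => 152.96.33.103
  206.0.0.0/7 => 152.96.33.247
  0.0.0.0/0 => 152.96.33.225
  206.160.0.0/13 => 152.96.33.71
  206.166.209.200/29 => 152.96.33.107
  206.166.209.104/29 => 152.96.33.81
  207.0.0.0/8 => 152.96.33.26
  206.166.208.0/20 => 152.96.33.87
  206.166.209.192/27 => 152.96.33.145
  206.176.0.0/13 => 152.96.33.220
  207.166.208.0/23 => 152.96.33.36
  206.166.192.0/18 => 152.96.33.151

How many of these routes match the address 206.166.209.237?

6

Prefixes containing 206.166.209.237:
  0.0.0.0/0 (default, matches everything)
  204.0.0.0/6 (204.0.0.0 - 207.255.255.255)
  206.0.0.0/7 (206.0.0.0 - 207.255.255.255)
  206.160.0.0/13 (206.160.0.0 - 206.167.255.255)
  206.166.192.0/18 (206.166.192.0 - 206.166.255.255)
  206.166.208.0/20 (206.166.208.0 - 206.166.223.255)
Total matching entries: 6.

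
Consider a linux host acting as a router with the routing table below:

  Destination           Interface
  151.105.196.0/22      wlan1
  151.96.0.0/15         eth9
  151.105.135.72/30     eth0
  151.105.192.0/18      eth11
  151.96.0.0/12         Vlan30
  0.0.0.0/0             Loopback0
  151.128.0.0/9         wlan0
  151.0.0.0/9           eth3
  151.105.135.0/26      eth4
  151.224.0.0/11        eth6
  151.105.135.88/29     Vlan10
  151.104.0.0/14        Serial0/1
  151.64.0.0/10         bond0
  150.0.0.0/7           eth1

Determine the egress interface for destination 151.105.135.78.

Routes whose prefix contains 151.105.135.78:
  0.0.0.0/0 (default, matches everything) -> Loopback0
  150.0.0.0/7 (150.0.0.0 - 151.255.255.255) -> eth1
  151.0.0.0/9 (151.0.0.0 - 151.127.255.255) -> eth3
  151.64.0.0/10 (151.64.0.0 - 151.127.255.255) -> bond0
  151.96.0.0/12 (151.96.0.0 - 151.111.255.255) -> Vlan30
  151.104.0.0/14 (151.104.0.0 - 151.107.255.255) -> Serial0/1
More-specific entries that do NOT match:
  151.105.135.72/30 (151.105.135.72 - 151.105.135.75) does not contain 151.105.135.78
  151.105.135.88/29 (151.105.135.88 - 151.105.135.95) does not contain 151.105.135.78
  151.105.135.0/26 (151.105.135.0 - 151.105.135.63) does not contain 151.105.135.78
  151.105.196.0/22 (151.105.196.0 - 151.105.199.255) does not contain 151.105.135.78
  151.105.192.0/18 (151.105.192.0 - 151.105.255.255) does not contain 151.105.135.78
  151.96.0.0/15 (151.96.0.0 - 151.97.255.255) does not contain 151.105.135.78
Longest matching prefix is /14 -> interface Serial0/1.

Serial0/1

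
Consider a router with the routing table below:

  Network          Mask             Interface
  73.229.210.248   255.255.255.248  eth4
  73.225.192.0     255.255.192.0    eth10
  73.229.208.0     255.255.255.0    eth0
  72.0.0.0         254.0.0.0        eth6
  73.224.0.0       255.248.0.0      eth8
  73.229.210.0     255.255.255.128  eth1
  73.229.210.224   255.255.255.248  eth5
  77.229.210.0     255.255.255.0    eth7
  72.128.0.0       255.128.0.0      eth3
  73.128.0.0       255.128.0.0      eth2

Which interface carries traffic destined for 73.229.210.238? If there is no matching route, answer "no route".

Routes whose prefix contains 73.229.210.238:
  72.0.0.0/7 (72.0.0.0 - 73.255.255.255) -> eth6
  73.128.0.0/9 (73.128.0.0 - 73.255.255.255) -> eth2
  73.224.0.0/13 (73.224.0.0 - 73.231.255.255) -> eth8
More-specific entries that do NOT match:
  73.229.210.248/29 (73.229.210.248 - 73.229.210.255) does not contain 73.229.210.238
  73.229.210.224/29 (73.229.210.224 - 73.229.210.231) does not contain 73.229.210.238
  73.229.210.0/25 (73.229.210.0 - 73.229.210.127) does not contain 73.229.210.238
  73.229.208.0/24 (73.229.208.0 - 73.229.208.255) does not contain 73.229.210.238
  77.229.210.0/24 (77.229.210.0 - 77.229.210.255) does not contain 73.229.210.238
  73.225.192.0/18 (73.225.192.0 - 73.225.255.255) does not contain 73.229.210.238
Longest matching prefix is /13 -> interface eth8.

eth8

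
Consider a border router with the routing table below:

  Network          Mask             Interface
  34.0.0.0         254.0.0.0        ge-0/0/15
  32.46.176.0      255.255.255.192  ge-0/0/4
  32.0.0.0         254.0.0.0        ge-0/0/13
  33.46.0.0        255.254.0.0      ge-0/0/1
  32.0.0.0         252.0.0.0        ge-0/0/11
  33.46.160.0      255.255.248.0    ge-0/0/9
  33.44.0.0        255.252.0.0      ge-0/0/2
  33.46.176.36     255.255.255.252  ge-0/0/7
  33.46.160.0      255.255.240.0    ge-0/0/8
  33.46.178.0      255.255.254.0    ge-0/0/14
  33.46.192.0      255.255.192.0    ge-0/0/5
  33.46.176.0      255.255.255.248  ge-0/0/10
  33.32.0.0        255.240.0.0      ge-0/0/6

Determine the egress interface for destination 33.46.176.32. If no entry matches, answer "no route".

Routes whose prefix contains 33.46.176.32:
  32.0.0.0/6 (32.0.0.0 - 35.255.255.255) -> ge-0/0/11
  32.0.0.0/7 (32.0.0.0 - 33.255.255.255) -> ge-0/0/13
  33.32.0.0/12 (33.32.0.0 - 33.47.255.255) -> ge-0/0/6
  33.44.0.0/14 (33.44.0.0 - 33.47.255.255) -> ge-0/0/2
  33.46.0.0/15 (33.46.0.0 - 33.47.255.255) -> ge-0/0/1
More-specific entries that do NOT match:
  33.46.176.36/30 (33.46.176.36 - 33.46.176.39) does not contain 33.46.176.32
  33.46.176.0/29 (33.46.176.0 - 33.46.176.7) does not contain 33.46.176.32
  32.46.176.0/26 (32.46.176.0 - 32.46.176.63) does not contain 33.46.176.32
  33.46.178.0/23 (33.46.178.0 - 33.46.179.255) does not contain 33.46.176.32
  33.46.160.0/21 (33.46.160.0 - 33.46.167.255) does not contain 33.46.176.32
  33.46.160.0/20 (33.46.160.0 - 33.46.175.255) does not contain 33.46.176.32
  33.46.192.0/18 (33.46.192.0 - 33.46.255.255) does not contain 33.46.176.32
Longest matching prefix is /15 -> interface ge-0/0/1.

ge-0/0/1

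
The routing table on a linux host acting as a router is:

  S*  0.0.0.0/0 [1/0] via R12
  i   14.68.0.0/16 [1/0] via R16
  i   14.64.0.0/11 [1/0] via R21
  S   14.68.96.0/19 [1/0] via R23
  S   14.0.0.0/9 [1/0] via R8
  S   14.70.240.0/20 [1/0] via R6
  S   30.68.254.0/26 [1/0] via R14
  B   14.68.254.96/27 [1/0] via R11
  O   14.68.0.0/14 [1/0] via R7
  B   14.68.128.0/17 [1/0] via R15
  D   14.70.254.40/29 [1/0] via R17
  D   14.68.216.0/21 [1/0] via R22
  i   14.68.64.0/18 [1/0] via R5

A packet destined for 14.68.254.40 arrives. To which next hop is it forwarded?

R15

Routes whose prefix contains 14.68.254.40:
  0.0.0.0/0 (default, matches everything) -> R12
  14.0.0.0/9 (14.0.0.0 - 14.127.255.255) -> R8
  14.64.0.0/11 (14.64.0.0 - 14.95.255.255) -> R21
  14.68.0.0/14 (14.68.0.0 - 14.71.255.255) -> R7
  14.68.0.0/16 (14.68.0.0 - 14.68.255.255) -> R16
  14.68.128.0/17 (14.68.128.0 - 14.68.255.255) -> R15
More-specific entries that do NOT match:
  14.70.254.40/29 (14.70.254.40 - 14.70.254.47) does not contain 14.68.254.40
  14.68.254.96/27 (14.68.254.96 - 14.68.254.127) does not contain 14.68.254.40
  30.68.254.0/26 (30.68.254.0 - 30.68.254.63) does not contain 14.68.254.40
  14.68.216.0/21 (14.68.216.0 - 14.68.223.255) does not contain 14.68.254.40
  14.70.240.0/20 (14.70.240.0 - 14.70.255.255) does not contain 14.68.254.40
  14.68.96.0/19 (14.68.96.0 - 14.68.127.255) does not contain 14.68.254.40
  14.68.64.0/18 (14.68.64.0 - 14.68.127.255) does not contain 14.68.254.40
Longest matching prefix is /17 -> next hop R15.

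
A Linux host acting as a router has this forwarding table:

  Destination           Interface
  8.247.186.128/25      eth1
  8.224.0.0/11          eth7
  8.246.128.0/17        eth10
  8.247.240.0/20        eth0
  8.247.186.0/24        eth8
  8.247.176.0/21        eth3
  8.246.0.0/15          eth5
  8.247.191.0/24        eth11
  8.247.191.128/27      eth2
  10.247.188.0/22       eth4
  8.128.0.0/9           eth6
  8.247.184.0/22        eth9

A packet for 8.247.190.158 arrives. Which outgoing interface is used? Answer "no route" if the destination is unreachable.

eth5

Routes whose prefix contains 8.247.190.158:
  8.128.0.0/9 (8.128.0.0 - 8.255.255.255) -> eth6
  8.224.0.0/11 (8.224.0.0 - 8.255.255.255) -> eth7
  8.246.0.0/15 (8.246.0.0 - 8.247.255.255) -> eth5
More-specific entries that do NOT match:
  8.247.191.128/27 (8.247.191.128 - 8.247.191.159) does not contain 8.247.190.158
  8.247.186.128/25 (8.247.186.128 - 8.247.186.255) does not contain 8.247.190.158
  8.247.186.0/24 (8.247.186.0 - 8.247.186.255) does not contain 8.247.190.158
  8.247.191.0/24 (8.247.191.0 - 8.247.191.255) does not contain 8.247.190.158
  10.247.188.0/22 (10.247.188.0 - 10.247.191.255) does not contain 8.247.190.158
  8.247.184.0/22 (8.247.184.0 - 8.247.187.255) does not contain 8.247.190.158
  8.247.176.0/21 (8.247.176.0 - 8.247.183.255) does not contain 8.247.190.158
  8.247.240.0/20 (8.247.240.0 - 8.247.255.255) does not contain 8.247.190.158
  8.246.128.0/17 (8.246.128.0 - 8.246.255.255) does not contain 8.247.190.158
Longest matching prefix is /15 -> interface eth5.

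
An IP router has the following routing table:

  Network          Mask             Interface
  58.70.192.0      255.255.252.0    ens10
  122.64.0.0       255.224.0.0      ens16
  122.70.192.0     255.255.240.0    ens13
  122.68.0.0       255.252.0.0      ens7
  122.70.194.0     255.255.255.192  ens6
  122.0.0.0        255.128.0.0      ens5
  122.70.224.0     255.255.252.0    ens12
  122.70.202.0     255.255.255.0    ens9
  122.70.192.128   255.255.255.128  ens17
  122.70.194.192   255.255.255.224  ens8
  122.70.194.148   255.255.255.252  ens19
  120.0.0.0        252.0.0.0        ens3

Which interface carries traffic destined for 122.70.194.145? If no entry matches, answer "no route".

ens13

Routes whose prefix contains 122.70.194.145:
  120.0.0.0/6 (120.0.0.0 - 123.255.255.255) -> ens3
  122.0.0.0/9 (122.0.0.0 - 122.127.255.255) -> ens5
  122.64.0.0/11 (122.64.0.0 - 122.95.255.255) -> ens16
  122.68.0.0/14 (122.68.0.0 - 122.71.255.255) -> ens7
  122.70.192.0/20 (122.70.192.0 - 122.70.207.255) -> ens13
More-specific entries that do NOT match:
  122.70.194.148/30 (122.70.194.148 - 122.70.194.151) does not contain 122.70.194.145
  122.70.194.192/27 (122.70.194.192 - 122.70.194.223) does not contain 122.70.194.145
  122.70.194.0/26 (122.70.194.0 - 122.70.194.63) does not contain 122.70.194.145
  122.70.192.128/25 (122.70.192.128 - 122.70.192.255) does not contain 122.70.194.145
  122.70.202.0/24 (122.70.202.0 - 122.70.202.255) does not contain 122.70.194.145
  58.70.192.0/22 (58.70.192.0 - 58.70.195.255) does not contain 122.70.194.145
  122.70.224.0/22 (122.70.224.0 - 122.70.227.255) does not contain 122.70.194.145
Longest matching prefix is /20 -> interface ens13.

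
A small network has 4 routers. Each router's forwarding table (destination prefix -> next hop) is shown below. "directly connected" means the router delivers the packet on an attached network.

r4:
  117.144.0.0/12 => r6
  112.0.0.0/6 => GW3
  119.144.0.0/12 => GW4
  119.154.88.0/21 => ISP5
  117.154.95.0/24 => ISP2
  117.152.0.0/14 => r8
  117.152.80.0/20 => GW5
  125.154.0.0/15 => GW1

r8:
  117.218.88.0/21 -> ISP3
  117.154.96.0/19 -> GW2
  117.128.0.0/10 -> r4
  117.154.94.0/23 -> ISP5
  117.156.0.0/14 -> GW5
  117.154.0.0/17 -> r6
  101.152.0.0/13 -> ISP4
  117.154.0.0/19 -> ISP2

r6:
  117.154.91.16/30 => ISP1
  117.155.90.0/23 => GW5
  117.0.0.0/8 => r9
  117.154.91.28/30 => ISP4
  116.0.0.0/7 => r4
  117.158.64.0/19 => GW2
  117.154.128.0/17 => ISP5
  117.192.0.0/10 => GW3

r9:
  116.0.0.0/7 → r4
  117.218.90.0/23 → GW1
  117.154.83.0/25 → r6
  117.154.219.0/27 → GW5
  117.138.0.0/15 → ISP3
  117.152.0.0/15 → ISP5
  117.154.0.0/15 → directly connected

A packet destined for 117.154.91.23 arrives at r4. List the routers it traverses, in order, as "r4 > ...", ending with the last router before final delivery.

At r4: longest match for 117.154.91.23 is 117.152.0.0/14 -> r8
At r8: longest match for 117.154.91.23 is 117.154.0.0/17 -> r6
At r6: longest match for 117.154.91.23 is 117.0.0.0/8 -> r9
At r9: longest match for 117.154.91.23 is 117.154.0.0/15 -> directly connected

r4 > r8 > r6 > r9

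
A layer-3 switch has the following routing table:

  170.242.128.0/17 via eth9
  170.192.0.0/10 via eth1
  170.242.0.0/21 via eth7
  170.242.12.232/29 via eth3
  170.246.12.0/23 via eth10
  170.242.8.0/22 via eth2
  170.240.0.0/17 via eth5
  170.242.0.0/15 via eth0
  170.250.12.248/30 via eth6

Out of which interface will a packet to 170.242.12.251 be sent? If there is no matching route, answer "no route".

eth0

Routes whose prefix contains 170.242.12.251:
  170.192.0.0/10 (170.192.0.0 - 170.255.255.255) -> eth1
  170.242.0.0/15 (170.242.0.0 - 170.243.255.255) -> eth0
More-specific entries that do NOT match:
  170.250.12.248/30 (170.250.12.248 - 170.250.12.251) does not contain 170.242.12.251
  170.242.12.232/29 (170.242.12.232 - 170.242.12.239) does not contain 170.242.12.251
  170.246.12.0/23 (170.246.12.0 - 170.246.13.255) does not contain 170.242.12.251
  170.242.8.0/22 (170.242.8.0 - 170.242.11.255) does not contain 170.242.12.251
  170.242.0.0/21 (170.242.0.0 - 170.242.7.255) does not contain 170.242.12.251
  170.242.128.0/17 (170.242.128.0 - 170.242.255.255) does not contain 170.242.12.251
  170.240.0.0/17 (170.240.0.0 - 170.240.127.255) does not contain 170.242.12.251
Longest matching prefix is /15 -> interface eth0.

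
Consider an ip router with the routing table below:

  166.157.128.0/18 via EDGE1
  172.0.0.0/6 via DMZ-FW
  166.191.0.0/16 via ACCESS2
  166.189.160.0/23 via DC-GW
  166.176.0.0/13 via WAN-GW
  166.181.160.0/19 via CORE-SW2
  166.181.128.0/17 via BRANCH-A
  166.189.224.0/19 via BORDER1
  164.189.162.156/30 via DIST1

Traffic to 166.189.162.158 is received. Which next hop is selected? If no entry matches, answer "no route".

no route

No entry's prefix contains 166.189.162.158; there is no default route.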